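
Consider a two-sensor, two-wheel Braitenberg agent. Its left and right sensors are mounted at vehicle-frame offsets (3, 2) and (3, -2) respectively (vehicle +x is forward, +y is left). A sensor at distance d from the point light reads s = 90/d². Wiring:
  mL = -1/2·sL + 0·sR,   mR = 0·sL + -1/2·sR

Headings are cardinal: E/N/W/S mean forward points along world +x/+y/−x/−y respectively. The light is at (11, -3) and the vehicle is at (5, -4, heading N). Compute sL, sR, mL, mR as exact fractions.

left sensor world pos  = (3, -1); dL² = 68
right sensor world pos = (7, -1); dR² = 20
sL = 90/68 = 45/34
sR = 90/20 = 9/2
mL = -1/2·sL + 0·sR = -45/68
mR = 0·sL + -1/2·sR = -9/4

45/34 9/2 -45/68 -9/4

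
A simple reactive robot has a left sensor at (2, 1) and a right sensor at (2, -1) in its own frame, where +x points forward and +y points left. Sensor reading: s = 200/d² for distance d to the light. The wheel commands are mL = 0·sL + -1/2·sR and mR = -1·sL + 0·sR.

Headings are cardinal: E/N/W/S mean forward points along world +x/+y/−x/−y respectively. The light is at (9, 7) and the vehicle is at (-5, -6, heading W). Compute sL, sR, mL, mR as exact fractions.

left sensor world pos  = (-7, -7); dL² = 452
right sensor world pos = (-7, -5); dR² = 400
sL = 200/452 = 50/113
sR = 200/400 = 1/2
mL = 0·sL + -1/2·sR = -1/4
mR = -1·sL + 0·sR = -50/113

50/113 1/2 -1/4 -50/113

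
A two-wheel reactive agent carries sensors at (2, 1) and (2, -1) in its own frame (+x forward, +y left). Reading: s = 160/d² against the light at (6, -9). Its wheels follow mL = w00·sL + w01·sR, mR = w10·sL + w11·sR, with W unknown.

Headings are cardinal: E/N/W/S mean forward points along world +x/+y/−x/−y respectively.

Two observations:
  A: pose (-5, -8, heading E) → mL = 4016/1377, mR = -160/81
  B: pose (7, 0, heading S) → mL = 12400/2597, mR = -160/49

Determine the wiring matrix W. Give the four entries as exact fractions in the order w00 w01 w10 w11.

obs A: pose=(-5,-8,E) → sL=32/17, sR=160/81, mL=4016/1377, mR=-160/81
obs B: pose=(7,0,S) → sL=160/53, sR=160/49, mL=12400/2597, mR=-160/49
sensor matrix S = [[32/17, 160/81], [160/53, 160/49]]; det S = 655360/3576069
solve [mL_A; mL_B] = S·[w00; w01] and [mR_A; mR_B] = S·[w10; w11]:
  w00 = 1/2, w01 = 1, w10 = 0, w11 = -1

1/2 1 0 -1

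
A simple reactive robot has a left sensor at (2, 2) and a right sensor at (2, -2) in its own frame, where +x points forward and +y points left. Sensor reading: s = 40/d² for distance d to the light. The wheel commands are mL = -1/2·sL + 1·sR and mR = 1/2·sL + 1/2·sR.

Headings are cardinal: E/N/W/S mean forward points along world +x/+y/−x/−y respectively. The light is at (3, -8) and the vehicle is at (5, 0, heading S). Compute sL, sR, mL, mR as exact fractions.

10/13 10/9 85/117 110/117

left sensor world pos  = (7, -2); dL² = 52
right sensor world pos = (3, -2); dR² = 36
sL = 40/52 = 10/13
sR = 40/36 = 10/9
mL = -1/2·sL + 1·sR = 85/117
mR = 1/2·sL + 1/2·sR = 110/117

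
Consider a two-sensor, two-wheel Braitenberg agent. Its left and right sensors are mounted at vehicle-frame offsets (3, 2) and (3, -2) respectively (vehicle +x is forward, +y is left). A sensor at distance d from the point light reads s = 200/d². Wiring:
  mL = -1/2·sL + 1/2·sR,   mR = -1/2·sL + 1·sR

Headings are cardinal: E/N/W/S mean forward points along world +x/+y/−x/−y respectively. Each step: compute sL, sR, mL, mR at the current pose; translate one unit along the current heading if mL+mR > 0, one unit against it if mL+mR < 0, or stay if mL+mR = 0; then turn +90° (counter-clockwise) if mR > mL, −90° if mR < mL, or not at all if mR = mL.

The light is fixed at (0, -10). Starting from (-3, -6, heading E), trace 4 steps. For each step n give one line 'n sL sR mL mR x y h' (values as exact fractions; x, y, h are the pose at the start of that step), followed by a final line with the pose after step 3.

n=0: pose=(-3,-6,E); sL=50/9, sR=50; mL=200/9, mR=425/9; mL+mR=625/9 → advance +1; mR−mL=25 → turn +1·90°
n=1: pose=(-2,-6,N); sL=40/13, sR=200/49; mL=320/637, mR=1620/637; mL+mR=1940/637 → advance +1; mR−mL=100/49 → turn +1·90°
n=2: pose=(-2,-5,W); sL=100/17, sR=100/37; mL=-1000/629, mR=-150/629; mL+mR=-1150/629 → advance -1; mR−mL=50/37 → turn +1·90°
n=3: pose=(-1,-5,S); sL=40, sR=200/13; mL=-160/13, mR=-60/13; mL+mR=-220/13 → advance -1; mR−mL=100/13 → turn +1·90°

0 50/9 50 200/9 425/9 -3 -6 E
1 40/13 200/49 320/637 1620/637 -2 -6 N
2 100/17 100/37 -1000/629 -150/629 -2 -5 W
3 40 200/13 -160/13 -60/13 -1 -5 S
final -1 -4 E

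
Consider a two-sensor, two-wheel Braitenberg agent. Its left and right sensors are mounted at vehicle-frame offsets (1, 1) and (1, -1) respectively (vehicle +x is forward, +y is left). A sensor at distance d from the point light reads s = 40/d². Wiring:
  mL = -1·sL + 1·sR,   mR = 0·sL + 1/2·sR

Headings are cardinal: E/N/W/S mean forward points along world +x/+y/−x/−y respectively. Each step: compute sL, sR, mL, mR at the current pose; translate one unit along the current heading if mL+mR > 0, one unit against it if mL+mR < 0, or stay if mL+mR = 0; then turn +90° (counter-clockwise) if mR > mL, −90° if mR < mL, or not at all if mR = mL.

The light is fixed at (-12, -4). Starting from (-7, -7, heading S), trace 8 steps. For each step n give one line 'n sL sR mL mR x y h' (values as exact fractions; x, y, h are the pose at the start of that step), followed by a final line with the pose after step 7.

n=0: pose=(-7,-7,S); sL=10/13, sR=5/4; mL=25/52, mR=5/8; mL+mR=115/104 → advance +1; mR−mL=15/104 → turn +1·90°
n=1: pose=(-7,-8,E); sL=8/9, sR=40/61; mL=-128/549, mR=20/61; mL+mR=52/549 → advance +1; mR−mL=308/549 → turn +1·90°
n=2: pose=(-6,-8,N); sL=20/17, sR=20/29; mL=-240/493, mR=10/29; mL+mR=-70/493 → advance -1; mR−mL=410/493 → turn +1·90°
n=3: pose=(-6,-9,W); sL=40/61, sR=40/41; mL=800/2501, mR=20/41; mL+mR=2020/2501 → advance +1; mR−mL=420/2501 → turn +1·90°
n=4: pose=(-7,-9,S); sL=5/9, sR=10/13; mL=25/117, mR=5/13; mL+mR=70/117 → advance +1; mR−mL=20/117 → turn +1·90°
n=5: pose=(-7,-10,E); sL=40/61, sR=8/17; mL=-192/1037, mR=4/17; mL+mR=52/1037 → advance +1; mR−mL=436/1037 → turn +1·90°
n=6: pose=(-6,-10,N); sL=4/5, sR=20/37; mL=-48/185, mR=10/37; mL+mR=2/185 → advance +1; mR−mL=98/185 → turn +1·90°
n=7: pose=(-6,-9,W); sL=40/61, sR=40/41; mL=800/2501, mR=20/41; mL+mR=2020/2501 → advance +1; mR−mL=420/2501 → turn +1·90°

0 10/13 5/4 25/52 5/8 -7 -7 S
1 8/9 40/61 -128/549 20/61 -7 -8 E
2 20/17 20/29 -240/493 10/29 -6 -8 N
3 40/61 40/41 800/2501 20/41 -6 -9 W
4 5/9 10/13 25/117 5/13 -7 -9 S
5 40/61 8/17 -192/1037 4/17 -7 -10 E
6 4/5 20/37 -48/185 10/37 -6 -10 N
7 40/61 40/41 800/2501 20/41 -6 -9 W
final -7 -9 S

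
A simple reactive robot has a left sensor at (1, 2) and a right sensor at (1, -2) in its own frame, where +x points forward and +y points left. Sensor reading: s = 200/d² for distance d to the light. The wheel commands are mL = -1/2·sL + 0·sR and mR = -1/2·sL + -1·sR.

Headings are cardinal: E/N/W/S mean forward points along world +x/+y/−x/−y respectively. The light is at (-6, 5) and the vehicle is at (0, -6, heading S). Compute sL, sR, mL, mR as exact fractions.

left sensor world pos  = (2, -7); dL² = 208
right sensor world pos = (-2, -7); dR² = 160
sL = 200/208 = 25/26
sR = 200/160 = 5/4
mL = -1/2·sL + 0·sR = -25/52
mR = -1/2·sL + -1·sR = -45/26

25/26 5/4 -25/52 -45/26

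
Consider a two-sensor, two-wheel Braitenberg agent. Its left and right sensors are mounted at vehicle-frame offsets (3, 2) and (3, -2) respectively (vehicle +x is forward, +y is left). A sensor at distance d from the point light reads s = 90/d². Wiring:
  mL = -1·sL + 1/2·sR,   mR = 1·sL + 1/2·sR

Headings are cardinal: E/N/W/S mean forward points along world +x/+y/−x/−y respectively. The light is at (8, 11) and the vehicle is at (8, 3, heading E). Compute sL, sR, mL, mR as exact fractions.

2 90/109 -173/109 263/109

left sensor world pos  = (11, 5); dL² = 45
right sensor world pos = (11, 1); dR² = 109
sL = 90/45 = 2
sR = 90/109 = 90/109
mL = -1·sL + 1/2·sR = -173/109
mR = 1·sL + 1/2·sR = 263/109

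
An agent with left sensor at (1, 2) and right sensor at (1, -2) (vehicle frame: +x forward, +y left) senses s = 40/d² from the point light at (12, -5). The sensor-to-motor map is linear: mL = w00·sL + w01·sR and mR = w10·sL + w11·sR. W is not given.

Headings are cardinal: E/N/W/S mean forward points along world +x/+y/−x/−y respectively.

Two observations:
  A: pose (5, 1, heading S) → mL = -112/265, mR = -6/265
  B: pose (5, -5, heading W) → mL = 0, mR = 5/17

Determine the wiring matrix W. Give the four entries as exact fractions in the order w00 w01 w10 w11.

-1 1 -1/2 1

obs A: pose=(5,1,S) → sL=4/5, sR=20/53, mL=-112/265, mR=-6/265
obs B: pose=(5,-5,W) → sL=10/17, sR=10/17, mL=0, mR=5/17
sensor matrix S = [[4/5, 20/53], [10/17, 10/17]]; det S = 224/901
solve [mL_A; mL_B] = S·[w00; w01] and [mR_A; mR_B] = S·[w10; w11]:
  w00 = -1, w01 = 1, w10 = -1/2, w11 = 1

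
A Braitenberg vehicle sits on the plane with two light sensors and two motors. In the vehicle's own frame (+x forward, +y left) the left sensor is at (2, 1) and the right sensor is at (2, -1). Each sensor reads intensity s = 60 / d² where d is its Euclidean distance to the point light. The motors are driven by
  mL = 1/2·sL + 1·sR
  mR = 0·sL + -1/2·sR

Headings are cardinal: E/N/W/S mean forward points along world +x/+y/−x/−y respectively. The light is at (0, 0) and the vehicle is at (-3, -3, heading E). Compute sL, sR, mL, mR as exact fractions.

left sensor world pos  = (-1, -2); dL² = 5
right sensor world pos = (-1, -4); dR² = 17
sL = 60/5 = 12
sR = 60/17 = 60/17
mL = 1/2·sL + 1·sR = 162/17
mR = 0·sL + -1/2·sR = -30/17

12 60/17 162/17 -30/17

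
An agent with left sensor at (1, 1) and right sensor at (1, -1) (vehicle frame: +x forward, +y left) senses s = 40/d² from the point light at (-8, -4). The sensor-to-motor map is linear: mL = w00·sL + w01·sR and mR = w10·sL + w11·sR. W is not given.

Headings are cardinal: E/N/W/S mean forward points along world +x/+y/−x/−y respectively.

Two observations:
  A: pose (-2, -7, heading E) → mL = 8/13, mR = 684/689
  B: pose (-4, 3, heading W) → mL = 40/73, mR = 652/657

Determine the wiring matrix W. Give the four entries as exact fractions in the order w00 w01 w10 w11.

obs A: pose=(-2,-7,E) → sL=40/53, sR=8/13, mL=8/13, mR=684/689
obs B: pose=(-4,3,W) → sL=8/9, sR=40/73, mL=40/73, mR=652/657
sensor matrix S = [[40/53, 8/13], [8/9, 40/73]]; det S = -60416/452673
solve [mL_A; mL_B] = S·[w00; w01] and [mR_A; mR_B] = S·[w10; w11]:
  w00 = 0, w01 = 1, w10 = 1/2, w11 = 1

0 1 1/2 1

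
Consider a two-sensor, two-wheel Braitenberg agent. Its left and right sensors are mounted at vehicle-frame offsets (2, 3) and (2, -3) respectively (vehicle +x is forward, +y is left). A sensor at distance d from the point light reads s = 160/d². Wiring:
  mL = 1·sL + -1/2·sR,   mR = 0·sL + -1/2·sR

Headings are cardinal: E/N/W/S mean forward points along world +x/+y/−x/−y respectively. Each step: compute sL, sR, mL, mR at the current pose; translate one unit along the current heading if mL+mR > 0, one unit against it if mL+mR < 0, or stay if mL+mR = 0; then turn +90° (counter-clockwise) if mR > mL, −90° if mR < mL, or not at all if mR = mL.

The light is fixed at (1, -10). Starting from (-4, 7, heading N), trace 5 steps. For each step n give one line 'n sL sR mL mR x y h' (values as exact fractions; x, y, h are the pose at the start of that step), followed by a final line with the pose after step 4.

0 32/85 32/73 976/6205 -16/73 -4 7 N
1 16/37 80/89 -56/3293 -40/89 -4 6 E
2 32/41 160/277 5584/11357 -80/277 -5 6 S
3 10/13 40/97 710/1261 -20/97 -5 5 W
4 160/389 32/61 3536/23729 -16/61 -6 5 N
final -6 4 E

n=0: pose=(-4,7,N); sL=32/85, sR=32/73; mL=976/6205, mR=-16/73; mL+mR=-384/6205 → advance -1; mR−mL=-32/85 → turn -1·90°
n=1: pose=(-4,6,E); sL=16/37, sR=80/89; mL=-56/3293, mR=-40/89; mL+mR=-1536/3293 → advance -1; mR−mL=-16/37 → turn -1·90°
n=2: pose=(-5,6,S); sL=32/41, sR=160/277; mL=5584/11357, mR=-80/277; mL+mR=2304/11357 → advance +1; mR−mL=-32/41 → turn -1·90°
n=3: pose=(-5,5,W); sL=10/13, sR=40/97; mL=710/1261, mR=-20/97; mL+mR=450/1261 → advance +1; mR−mL=-10/13 → turn -1·90°
n=4: pose=(-6,5,N); sL=160/389, sR=32/61; mL=3536/23729, mR=-16/61; mL+mR=-2688/23729 → advance -1; mR−mL=-160/389 → turn -1·90°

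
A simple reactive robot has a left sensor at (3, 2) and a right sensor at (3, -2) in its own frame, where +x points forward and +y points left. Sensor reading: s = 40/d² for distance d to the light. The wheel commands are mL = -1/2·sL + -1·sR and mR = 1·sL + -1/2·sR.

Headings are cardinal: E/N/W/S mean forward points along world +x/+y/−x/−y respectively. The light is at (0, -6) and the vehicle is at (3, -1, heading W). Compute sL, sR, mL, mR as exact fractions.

40/9 40/49 -1340/441 1780/441

left sensor world pos  = (0, -3); dL² = 9
right sensor world pos = (0, 1); dR² = 49
sL = 40/9 = 40/9
sR = 40/49 = 40/49
mL = -1/2·sL + -1·sR = -1340/441
mR = 1·sL + -1/2·sR = 1780/441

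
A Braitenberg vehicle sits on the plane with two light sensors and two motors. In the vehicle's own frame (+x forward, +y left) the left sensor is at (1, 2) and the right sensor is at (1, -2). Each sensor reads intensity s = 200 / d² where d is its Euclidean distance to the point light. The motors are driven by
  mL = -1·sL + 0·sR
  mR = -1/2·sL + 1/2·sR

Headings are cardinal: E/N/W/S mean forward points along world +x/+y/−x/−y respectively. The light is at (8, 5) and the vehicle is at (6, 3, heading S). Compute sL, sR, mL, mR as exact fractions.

200/9 8 -200/9 -64/9

left sensor world pos  = (8, 2); dL² = 9
right sensor world pos = (4, 2); dR² = 25
sL = 200/9 = 200/9
sR = 200/25 = 8
mL = -1·sL + 0·sR = -200/9
mR = -1/2·sL + 1/2·sR = -64/9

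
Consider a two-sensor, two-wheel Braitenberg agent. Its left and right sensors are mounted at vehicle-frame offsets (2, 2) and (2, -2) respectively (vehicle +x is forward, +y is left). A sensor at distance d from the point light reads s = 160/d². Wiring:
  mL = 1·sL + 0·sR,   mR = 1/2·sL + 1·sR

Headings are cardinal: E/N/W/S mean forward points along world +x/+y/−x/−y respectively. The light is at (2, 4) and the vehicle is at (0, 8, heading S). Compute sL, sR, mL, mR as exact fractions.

40 8 40 28

left sensor world pos  = (2, 6); dL² = 4
right sensor world pos = (-2, 6); dR² = 20
sL = 160/4 = 40
sR = 160/20 = 8
mL = 1·sL + 0·sR = 40
mR = 1/2·sL + 1·sR = 28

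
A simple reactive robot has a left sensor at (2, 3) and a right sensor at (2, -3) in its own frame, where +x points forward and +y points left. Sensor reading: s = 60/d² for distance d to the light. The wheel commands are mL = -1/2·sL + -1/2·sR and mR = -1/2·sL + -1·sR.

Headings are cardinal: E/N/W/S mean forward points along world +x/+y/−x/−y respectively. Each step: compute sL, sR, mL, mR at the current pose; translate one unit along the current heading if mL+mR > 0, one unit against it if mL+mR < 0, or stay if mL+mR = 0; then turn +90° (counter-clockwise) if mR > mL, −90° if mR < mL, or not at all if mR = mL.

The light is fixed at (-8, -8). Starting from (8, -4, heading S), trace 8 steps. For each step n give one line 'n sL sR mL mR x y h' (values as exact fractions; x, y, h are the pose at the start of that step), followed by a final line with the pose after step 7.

n=0: pose=(8,-4,S); sL=12/73, sR=60/173; mL=-3228/12629, mR=-5418/12629; mL+mR=-8646/12629 → advance -1; mR−mL=-30/173 → turn -1·90°
n=1: pose=(8,-3,W); sL=3/10, sR=3/13; mL=-69/260, mR=-99/260; mL+mR=-42/65 → advance -1; mR−mL=-3/26 → turn -1·90°
n=2: pose=(9,-3,N); sL=12/49, sR=60/449; mL=-4164/22001, mR=-5634/22001; mL+mR=-9798/22001 → advance -1; mR−mL=-30/449 → turn -1·90°
n=3: pose=(9,-4,E); sL=6/41, sR=30/181; mL=-1158/7421, mR=-1773/7421; mL+mR=-2931/7421 → advance -1; mR−mL=-15/181 → turn -1·90°
n=4: pose=(8,-4,S); sL=12/73, sR=60/173; mL=-3228/12629, mR=-5418/12629; mL+mR=-8646/12629 → advance -1; mR−mL=-30/173 → turn -1·90°
n=5: pose=(8,-3,W); sL=3/10, sR=3/13; mL=-69/260, mR=-99/260; mL+mR=-42/65 → advance -1; mR−mL=-3/26 → turn -1·90°
n=6: pose=(9,-3,N); sL=12/49, sR=60/449; mL=-4164/22001, mR=-5634/22001; mL+mR=-9798/22001 → advance -1; mR−mL=-30/449 → turn -1·90°
n=7: pose=(9,-4,E); sL=6/41, sR=30/181; mL=-1158/7421, mR=-1773/7421; mL+mR=-2931/7421 → advance -1; mR−mL=-15/181 → turn -1·90°

0 12/73 60/173 -3228/12629 -5418/12629 8 -4 S
1 3/10 3/13 -69/260 -99/260 8 -3 W
2 12/49 60/449 -4164/22001 -5634/22001 9 -3 N
3 6/41 30/181 -1158/7421 -1773/7421 9 -4 E
4 12/73 60/173 -3228/12629 -5418/12629 8 -4 S
5 3/10 3/13 -69/260 -99/260 8 -3 W
6 12/49 60/449 -4164/22001 -5634/22001 9 -3 N
7 6/41 30/181 -1158/7421 -1773/7421 9 -4 E
final 8 -4 S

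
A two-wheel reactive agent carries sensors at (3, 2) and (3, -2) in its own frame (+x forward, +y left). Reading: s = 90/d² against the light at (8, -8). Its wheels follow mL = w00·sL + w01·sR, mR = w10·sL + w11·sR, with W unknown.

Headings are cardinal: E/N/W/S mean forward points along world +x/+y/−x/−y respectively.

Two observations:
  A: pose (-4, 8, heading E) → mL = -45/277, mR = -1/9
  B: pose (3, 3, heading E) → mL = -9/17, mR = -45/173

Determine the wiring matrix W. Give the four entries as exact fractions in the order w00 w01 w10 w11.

obs A: pose=(-4,8,E) → sL=2/9, sR=90/277, mL=-45/277, mR=-1/9
obs B: pose=(3,3,E) → sL=90/173, sR=18/17, mL=-9/17, mR=-45/173
sensor matrix S = [[2/9, 90/277], [90/173, 18/17]]; det S = 53984/814657
solve [mL_A; mL_B] = S·[w00; w01] and [mR_A; mR_B] = S·[w10; w11]:
  w00 = 0, w01 = -1/2, w10 = -1/2, w11 = 0

0 -1/2 -1/2 0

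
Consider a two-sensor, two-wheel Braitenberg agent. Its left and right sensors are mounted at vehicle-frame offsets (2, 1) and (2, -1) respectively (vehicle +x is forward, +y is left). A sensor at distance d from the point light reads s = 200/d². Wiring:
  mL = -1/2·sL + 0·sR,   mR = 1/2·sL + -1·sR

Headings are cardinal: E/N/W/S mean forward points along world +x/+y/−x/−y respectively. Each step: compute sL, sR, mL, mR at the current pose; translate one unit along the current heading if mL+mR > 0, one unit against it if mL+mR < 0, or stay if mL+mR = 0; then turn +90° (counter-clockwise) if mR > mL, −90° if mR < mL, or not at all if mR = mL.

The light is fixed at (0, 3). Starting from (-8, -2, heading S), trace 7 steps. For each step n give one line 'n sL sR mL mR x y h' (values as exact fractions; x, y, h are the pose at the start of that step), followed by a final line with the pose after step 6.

0 100/49 20/13 -50/49 -330/637 -8 -2 S
1 40/9 200/61 -20/9 -580/549 -8 -1 E
2 25/13 50/17 -25/26 -875/442 -9 -1 N
3 40/13 40/17 -20/13 -180/221 -9 -2 E
4 20/13 20/9 -10/13 -170/117 -10 -2 N
5 200/89 200/113 -100/89 -6500/10057 -10 -3 E
6 5/4 50/29 -5/8 -255/232 -11 -3 N
final -11 -4 E

n=0: pose=(-8,-2,S); sL=100/49, sR=20/13; mL=-50/49, mR=-330/637; mL+mR=-20/13 → advance -1; mR−mL=320/637 → turn +1·90°
n=1: pose=(-8,-1,E); sL=40/9, sR=200/61; mL=-20/9, mR=-580/549; mL+mR=-200/61 → advance -1; mR−mL=640/549 → turn +1·90°
n=2: pose=(-9,-1,N); sL=25/13, sR=50/17; mL=-25/26, mR=-875/442; mL+mR=-50/17 → advance -1; mR−mL=-225/221 → turn -1·90°
n=3: pose=(-9,-2,E); sL=40/13, sR=40/17; mL=-20/13, mR=-180/221; mL+mR=-40/17 → advance -1; mR−mL=160/221 → turn +1·90°
n=4: pose=(-10,-2,N); sL=20/13, sR=20/9; mL=-10/13, mR=-170/117; mL+mR=-20/9 → advance -1; mR−mL=-80/117 → turn -1·90°
n=5: pose=(-10,-3,E); sL=200/89, sR=200/113; mL=-100/89, mR=-6500/10057; mL+mR=-200/113 → advance -1; mR−mL=4800/10057 → turn +1·90°
n=6: pose=(-11,-3,N); sL=5/4, sR=50/29; mL=-5/8, mR=-255/232; mL+mR=-50/29 → advance -1; mR−mL=-55/116 → turn -1·90°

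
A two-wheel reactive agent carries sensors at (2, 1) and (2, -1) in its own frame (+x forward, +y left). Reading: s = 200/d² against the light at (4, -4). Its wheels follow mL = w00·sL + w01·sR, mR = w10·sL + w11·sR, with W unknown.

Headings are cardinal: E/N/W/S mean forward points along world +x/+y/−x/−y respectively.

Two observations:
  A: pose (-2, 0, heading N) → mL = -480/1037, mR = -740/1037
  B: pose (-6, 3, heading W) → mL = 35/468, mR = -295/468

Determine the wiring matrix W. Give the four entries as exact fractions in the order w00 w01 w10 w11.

1/2 -1/2 -1 1/2

obs A: pose=(-2,0,N) → sL=40/17, sR=200/61, mL=-480/1037, mR=-740/1037
obs B: pose=(-6,3,W) → sL=10/9, sR=25/26, mL=35/468, mR=-295/468
sensor matrix S = [[40/17, 200/61], [10/9, 25/26]]; det S = -167500/121329
solve [mL_A; mL_B] = S·[w00; w01] and [mR_A; mR_B] = S·[w10; w11]:
  w00 = 1/2, w01 = -1/2, w10 = -1, w11 = 1/2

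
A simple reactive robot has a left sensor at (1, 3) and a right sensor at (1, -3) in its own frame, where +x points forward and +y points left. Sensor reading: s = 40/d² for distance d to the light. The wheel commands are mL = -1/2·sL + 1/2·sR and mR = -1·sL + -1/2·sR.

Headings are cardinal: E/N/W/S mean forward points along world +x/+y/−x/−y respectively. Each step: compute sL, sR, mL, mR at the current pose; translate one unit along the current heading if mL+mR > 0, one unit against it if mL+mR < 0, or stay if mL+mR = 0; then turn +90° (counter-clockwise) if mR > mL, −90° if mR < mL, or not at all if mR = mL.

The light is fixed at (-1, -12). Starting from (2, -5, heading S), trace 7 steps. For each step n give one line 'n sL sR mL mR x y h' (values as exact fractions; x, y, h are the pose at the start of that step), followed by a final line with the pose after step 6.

0 5/9 10/9 5/18 -10/9 2 -5 S
1 40/29 8/25 -384/725 -1116/725 2 -4 W
2 20/41 4/13 -48/533 -342/533 3 -4 N
3 8/25 40/41 336/1025 -828/1025 3 -5 E
4 5/9 10/9 5/18 -10/9 2 -5 S
5 40/29 8/25 -384/725 -1116/725 2 -4 W
6 20/41 4/13 -48/533 -342/533 3 -4 N
final 3 -5 E

n=0: pose=(2,-5,S); sL=5/9, sR=10/9; mL=5/18, mR=-10/9; mL+mR=-5/6 → advance -1; mR−mL=-25/18 → turn -1·90°
n=1: pose=(2,-4,W); sL=40/29, sR=8/25; mL=-384/725, mR=-1116/725; mL+mR=-60/29 → advance -1; mR−mL=-732/725 → turn -1·90°
n=2: pose=(3,-4,N); sL=20/41, sR=4/13; mL=-48/533, mR=-342/533; mL+mR=-30/41 → advance -1; mR−mL=-294/533 → turn -1·90°
n=3: pose=(3,-5,E); sL=8/25, sR=40/41; mL=336/1025, mR=-828/1025; mL+mR=-12/25 → advance -1; mR−mL=-1164/1025 → turn -1·90°
n=4: pose=(2,-5,S); sL=5/9, sR=10/9; mL=5/18, mR=-10/9; mL+mR=-5/6 → advance -1; mR−mL=-25/18 → turn -1·90°
n=5: pose=(2,-4,W); sL=40/29, sR=8/25; mL=-384/725, mR=-1116/725; mL+mR=-60/29 → advance -1; mR−mL=-732/725 → turn -1·90°
n=6: pose=(3,-4,N); sL=20/41, sR=4/13; mL=-48/533, mR=-342/533; mL+mR=-30/41 → advance -1; mR−mL=-294/533 → turn -1·90°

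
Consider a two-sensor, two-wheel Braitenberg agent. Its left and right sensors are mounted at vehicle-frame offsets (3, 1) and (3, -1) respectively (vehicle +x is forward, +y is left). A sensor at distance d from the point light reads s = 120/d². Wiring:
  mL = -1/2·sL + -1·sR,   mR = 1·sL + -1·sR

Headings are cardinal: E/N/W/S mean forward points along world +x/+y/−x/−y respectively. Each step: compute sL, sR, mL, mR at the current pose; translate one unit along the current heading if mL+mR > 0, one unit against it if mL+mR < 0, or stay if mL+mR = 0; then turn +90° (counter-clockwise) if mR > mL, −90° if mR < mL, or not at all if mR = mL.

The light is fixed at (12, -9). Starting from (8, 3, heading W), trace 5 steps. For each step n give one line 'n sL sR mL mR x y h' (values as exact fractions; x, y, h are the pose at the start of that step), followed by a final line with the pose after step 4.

n=0: pose=(8,3,W); sL=12/17, sR=60/109; mL=-1674/1853, mR=288/1853; mL+mR=-1386/1853 → advance -1; mR−mL=18/17 → turn +1·90°
n=1: pose=(9,3,S); sL=24/17, sR=120/97; mL=-3204/1649, mR=288/1649; mL+mR=-2916/1649 → advance -1; mR−mL=36/17 → turn +1·90°
n=2: pose=(9,4,E); sL=30/49, sR=5/6; mL=-335/294, mR=-65/294; mL+mR=-200/147 → advance -1; mR−mL=45/49 → turn +1·90°
n=3: pose=(8,4,N); sL=120/281, sR=24/53; mL=-9924/14893, mR=-384/14893; mL+mR=-10308/14893 → advance -1; mR−mL=180/281 → turn +1·90°
n=4: pose=(8,3,W); sL=12/17, sR=60/109; mL=-1674/1853, mR=288/1853; mL+mR=-1386/1853 → advance -1; mR−mL=18/17 → turn +1·90°

0 12/17 60/109 -1674/1853 288/1853 8 3 W
1 24/17 120/97 -3204/1649 288/1649 9 3 S
2 30/49 5/6 -335/294 -65/294 9 4 E
3 120/281 24/53 -9924/14893 -384/14893 8 4 N
4 12/17 60/109 -1674/1853 288/1853 8 3 W
final 9 3 S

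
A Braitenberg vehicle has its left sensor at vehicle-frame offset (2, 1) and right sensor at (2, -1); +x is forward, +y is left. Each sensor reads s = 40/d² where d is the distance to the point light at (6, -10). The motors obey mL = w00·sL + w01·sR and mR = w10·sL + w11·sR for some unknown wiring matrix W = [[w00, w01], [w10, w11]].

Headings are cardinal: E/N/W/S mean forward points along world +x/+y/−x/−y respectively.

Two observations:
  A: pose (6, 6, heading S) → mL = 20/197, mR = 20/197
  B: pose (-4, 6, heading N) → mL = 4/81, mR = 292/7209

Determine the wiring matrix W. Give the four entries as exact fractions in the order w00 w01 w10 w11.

obs A: pose=(6,6,S) → sL=40/197, sR=40/197, mL=20/197, mR=20/197
obs B: pose=(-4,6,N) → sL=8/89, sR=8/81, mL=4/81, mR=292/7209
sensor matrix S = [[40/197, 40/197], [8/89, 8/81]]; det S = 2560/1420173
solve [mL_A; mL_B] = S·[w00; w01] and [mR_A; mR_B] = S·[w10; w11]:
  w00 = 0, w01 = 1/2, w10 = 1, w11 = -1/2

0 1/2 1 -1/2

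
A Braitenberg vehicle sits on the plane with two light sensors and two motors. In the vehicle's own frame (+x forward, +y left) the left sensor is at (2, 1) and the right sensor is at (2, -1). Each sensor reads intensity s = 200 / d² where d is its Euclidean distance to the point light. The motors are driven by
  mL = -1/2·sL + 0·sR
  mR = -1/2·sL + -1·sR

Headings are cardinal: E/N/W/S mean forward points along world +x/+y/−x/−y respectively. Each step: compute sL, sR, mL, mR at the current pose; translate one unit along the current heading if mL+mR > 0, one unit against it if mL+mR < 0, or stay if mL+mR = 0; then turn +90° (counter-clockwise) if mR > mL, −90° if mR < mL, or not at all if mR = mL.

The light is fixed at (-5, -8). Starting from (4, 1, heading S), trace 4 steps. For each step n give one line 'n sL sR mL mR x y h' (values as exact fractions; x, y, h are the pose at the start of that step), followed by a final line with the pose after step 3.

0 200/149 200/113 -100/149 -41100/16837 4 1 S
1 20/13 20/17 -10/13 -430/221 4 2 W
2 8/9 40/53 -4/9 -572/477 5 2 N
3 50/61 25/26 -25/61 -2175/1586 5 1 E
final 4 1 S

n=0: pose=(4,1,S); sL=200/149, sR=200/113; mL=-100/149, mR=-41100/16837; mL+mR=-52400/16837 → advance -1; mR−mL=-200/113 → turn -1·90°
n=1: pose=(4,2,W); sL=20/13, sR=20/17; mL=-10/13, mR=-430/221; mL+mR=-600/221 → advance -1; mR−mL=-20/17 → turn -1·90°
n=2: pose=(5,2,N); sL=8/9, sR=40/53; mL=-4/9, mR=-572/477; mL+mR=-784/477 → advance -1; mR−mL=-40/53 → turn -1·90°
n=3: pose=(5,1,E); sL=50/61, sR=25/26; mL=-25/61, mR=-2175/1586; mL+mR=-2825/1586 → advance -1; mR−mL=-25/26 → turn -1·90°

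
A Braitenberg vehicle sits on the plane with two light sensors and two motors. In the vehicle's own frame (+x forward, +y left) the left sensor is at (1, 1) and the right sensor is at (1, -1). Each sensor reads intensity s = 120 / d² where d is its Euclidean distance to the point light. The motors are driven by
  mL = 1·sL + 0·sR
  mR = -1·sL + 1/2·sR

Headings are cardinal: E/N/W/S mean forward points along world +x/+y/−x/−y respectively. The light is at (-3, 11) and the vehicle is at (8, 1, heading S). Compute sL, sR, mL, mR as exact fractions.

left sensor world pos  = (9, 0); dL² = 265
right sensor world pos = (7, 0); dR² = 221
sL = 120/265 = 24/53
sR = 120/221 = 120/221
mL = 1·sL + 0·sR = 24/53
mR = -1·sL + 1/2·sR = -2124/11713

24/53 120/221 24/53 -2124/11713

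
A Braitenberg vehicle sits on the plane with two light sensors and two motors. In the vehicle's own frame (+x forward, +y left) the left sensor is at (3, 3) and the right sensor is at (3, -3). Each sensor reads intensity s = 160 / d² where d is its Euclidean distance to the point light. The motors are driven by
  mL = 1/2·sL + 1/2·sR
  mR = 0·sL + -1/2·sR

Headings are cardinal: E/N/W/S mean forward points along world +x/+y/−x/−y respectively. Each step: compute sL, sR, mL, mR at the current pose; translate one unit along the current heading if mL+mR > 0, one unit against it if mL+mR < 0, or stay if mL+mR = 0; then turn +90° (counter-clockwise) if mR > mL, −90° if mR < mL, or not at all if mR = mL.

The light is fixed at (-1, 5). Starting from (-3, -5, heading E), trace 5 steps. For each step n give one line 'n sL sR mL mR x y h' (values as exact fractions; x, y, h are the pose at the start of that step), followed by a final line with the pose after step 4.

0 16/5 16/17 176/85 -8/17 -3 -5 E
1 160/173 32/37 5728/6401 -16/37 -2 -5 S
2 40/53 2 73/53 -1 -2 -6 W
3 160/89 32/13 2464/1157 -16/13 -3 -6 N
4 16/5 16/17 176/85 -8/17 -3 -5 E
final -2 -5 S

n=0: pose=(-3,-5,E); sL=16/5, sR=16/17; mL=176/85, mR=-8/17; mL+mR=8/5 → advance +1; mR−mL=-216/85 → turn -1·90°
n=1: pose=(-2,-5,S); sL=160/173, sR=32/37; mL=5728/6401, mR=-16/37; mL+mR=80/173 → advance +1; mR−mL=-8496/6401 → turn -1·90°
n=2: pose=(-2,-6,W); sL=40/53, sR=2; mL=73/53, mR=-1; mL+mR=20/53 → advance +1; mR−mL=-126/53 → turn -1·90°
n=3: pose=(-3,-6,N); sL=160/89, sR=32/13; mL=2464/1157, mR=-16/13; mL+mR=80/89 → advance +1; mR−mL=-3888/1157 → turn -1·90°
n=4: pose=(-3,-5,E); sL=16/5, sR=16/17; mL=176/85, mR=-8/17; mL+mR=8/5 → advance +1; mR−mL=-216/85 → turn -1·90°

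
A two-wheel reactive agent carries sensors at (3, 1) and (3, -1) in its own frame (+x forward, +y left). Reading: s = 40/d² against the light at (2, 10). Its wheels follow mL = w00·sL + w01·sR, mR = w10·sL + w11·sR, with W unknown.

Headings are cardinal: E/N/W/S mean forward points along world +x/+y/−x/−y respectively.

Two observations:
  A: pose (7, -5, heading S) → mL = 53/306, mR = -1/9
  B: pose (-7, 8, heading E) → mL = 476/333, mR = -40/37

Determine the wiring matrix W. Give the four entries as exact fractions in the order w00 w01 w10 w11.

1/2 1 -1 0

obs A: pose=(7,-5,S) → sL=1/9, sR=2/17, mL=53/306, mR=-1/9
obs B: pose=(-7,8,E) → sL=40/37, sR=8/9, mL=476/333, mR=-40/37
sensor matrix S = [[1/9, 2/17], [40/37, 8/9]]; det S = -1448/50949
solve [mL_A; mL_B] = S·[w00; w01] and [mR_A; mR_B] = S·[w10; w11]:
  w00 = 1/2, w01 = 1, w10 = -1, w11 = 0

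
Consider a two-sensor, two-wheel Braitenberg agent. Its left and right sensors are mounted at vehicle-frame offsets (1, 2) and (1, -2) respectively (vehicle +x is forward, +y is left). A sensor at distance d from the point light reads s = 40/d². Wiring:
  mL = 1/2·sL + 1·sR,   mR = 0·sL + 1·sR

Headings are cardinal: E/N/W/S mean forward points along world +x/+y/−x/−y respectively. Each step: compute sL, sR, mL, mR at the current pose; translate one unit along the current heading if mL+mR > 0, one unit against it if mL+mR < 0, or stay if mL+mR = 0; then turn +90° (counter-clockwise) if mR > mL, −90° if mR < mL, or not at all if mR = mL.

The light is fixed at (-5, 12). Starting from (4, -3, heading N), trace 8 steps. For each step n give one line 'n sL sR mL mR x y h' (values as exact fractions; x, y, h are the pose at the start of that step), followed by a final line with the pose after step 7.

n=0: pose=(4,-3,N); sL=8/49, sR=40/317; mL=3228/15533, mR=40/317; mL+mR=5188/15533 → advance +1; mR−mL=-4/49 → turn -1·90°
n=1: pose=(4,-2,E); sL=10/61, sR=10/89; mL=1055/5429, mR=10/89; mL+mR=1665/5429 → advance +1; mR−mL=-5/61 → turn -1·90°
n=2: pose=(5,-2,S); sL=40/369, sR=40/289; mL=20540/106641, mR=40/289; mL+mR=35300/106641 → advance +1; mR−mL=-20/369 → turn -1·90°
n=3: pose=(5,-3,W); sL=4/37, sR=4/25; mL=198/925, mR=4/25; mL+mR=346/925 → advance +1; mR−mL=-2/37 → turn -1·90°
n=4: pose=(4,-3,N); sL=8/49, sR=40/317; mL=3228/15533, mR=40/317; mL+mR=5188/15533 → advance +1; mR−mL=-4/49 → turn -1·90°
n=5: pose=(4,-2,E); sL=10/61, sR=10/89; mL=1055/5429, mR=10/89; mL+mR=1665/5429 → advance +1; mR−mL=-5/61 → turn -1·90°
n=6: pose=(5,-2,S); sL=40/369, sR=40/289; mL=20540/106641, mR=40/289; mL+mR=35300/106641 → advance +1; mR−mL=-20/369 → turn -1·90°
n=7: pose=(5,-3,W); sL=4/37, sR=4/25; mL=198/925, mR=4/25; mL+mR=346/925 → advance +1; mR−mL=-2/37 → turn -1·90°

0 8/49 40/317 3228/15533 40/317 4 -3 N
1 10/61 10/89 1055/5429 10/89 4 -2 E
2 40/369 40/289 20540/106641 40/289 5 -2 S
3 4/37 4/25 198/925 4/25 5 -3 W
4 8/49 40/317 3228/15533 40/317 4 -3 N
5 10/61 10/89 1055/5429 10/89 4 -2 E
6 40/369 40/289 20540/106641 40/289 5 -2 S
7 4/37 4/25 198/925 4/25 5 -3 W
final 4 -3 N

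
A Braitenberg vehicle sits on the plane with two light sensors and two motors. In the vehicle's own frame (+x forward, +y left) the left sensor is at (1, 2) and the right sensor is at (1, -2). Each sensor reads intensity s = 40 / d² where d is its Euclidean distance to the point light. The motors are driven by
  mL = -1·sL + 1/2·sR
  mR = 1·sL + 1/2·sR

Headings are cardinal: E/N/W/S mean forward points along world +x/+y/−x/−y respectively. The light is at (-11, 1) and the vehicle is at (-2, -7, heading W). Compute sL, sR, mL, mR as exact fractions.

10/41 2/5 -9/205 91/205

left sensor world pos  = (-3, -9); dL² = 164
right sensor world pos = (-3, -5); dR² = 100
sL = 40/164 = 10/41
sR = 40/100 = 2/5
mL = -1·sL + 1/2·sR = -9/205
mR = 1·sL + 1/2·sR = 91/205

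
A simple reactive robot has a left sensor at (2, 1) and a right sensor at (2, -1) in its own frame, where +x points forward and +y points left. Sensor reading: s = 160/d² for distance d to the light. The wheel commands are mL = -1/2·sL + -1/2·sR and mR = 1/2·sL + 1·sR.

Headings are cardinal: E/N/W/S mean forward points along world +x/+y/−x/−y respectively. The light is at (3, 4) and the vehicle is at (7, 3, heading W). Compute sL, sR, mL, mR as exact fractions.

20 40 -30 50

left sensor world pos  = (5, 2); dL² = 8
right sensor world pos = (5, 4); dR² = 4
sL = 160/8 = 20
sR = 160/4 = 40
mL = -1/2·sL + -1/2·sR = -30
mR = 1/2·sL + 1·sR = 50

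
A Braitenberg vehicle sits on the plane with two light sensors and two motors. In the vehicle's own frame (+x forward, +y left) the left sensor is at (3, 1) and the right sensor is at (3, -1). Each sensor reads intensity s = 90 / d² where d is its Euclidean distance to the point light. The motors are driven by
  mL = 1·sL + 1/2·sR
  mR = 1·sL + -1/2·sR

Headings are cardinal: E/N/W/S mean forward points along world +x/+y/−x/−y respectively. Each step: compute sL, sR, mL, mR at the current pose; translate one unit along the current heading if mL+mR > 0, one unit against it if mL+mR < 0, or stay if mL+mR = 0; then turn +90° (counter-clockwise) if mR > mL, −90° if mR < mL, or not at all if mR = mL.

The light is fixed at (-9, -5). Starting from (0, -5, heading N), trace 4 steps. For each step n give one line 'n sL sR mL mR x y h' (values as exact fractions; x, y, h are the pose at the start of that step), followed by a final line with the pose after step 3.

n=0: pose=(0,-5,N); sL=90/73, sR=90/109; mL=13095/7957, mR=6525/7957; mL+mR=180/73 → advance +1; mR−mL=-90/109 → turn -1·90°
n=1: pose=(0,-4,E); sL=45/74, sR=5/8; mL=545/592, mR=175/592; mL+mR=45/37 → advance +1; mR−mL=-5/8 → turn -1·90°
n=2: pose=(1,-4,S); sL=18/25, sR=18/17; mL=531/425, mR=81/425; mL+mR=36/25 → advance +1; mR−mL=-18/17 → turn -1·90°
n=3: pose=(1,-5,W); sL=9/5, sR=9/5; mL=27/10, mR=9/10; mL+mR=18/5 → advance +1; mR−mL=-9/5 → turn -1·90°

0 90/73 90/109 13095/7957 6525/7957 0 -5 N
1 45/74 5/8 545/592 175/592 0 -4 E
2 18/25 18/17 531/425 81/425 1 -4 S
3 9/5 9/5 27/10 9/10 1 -5 W
final 0 -5 N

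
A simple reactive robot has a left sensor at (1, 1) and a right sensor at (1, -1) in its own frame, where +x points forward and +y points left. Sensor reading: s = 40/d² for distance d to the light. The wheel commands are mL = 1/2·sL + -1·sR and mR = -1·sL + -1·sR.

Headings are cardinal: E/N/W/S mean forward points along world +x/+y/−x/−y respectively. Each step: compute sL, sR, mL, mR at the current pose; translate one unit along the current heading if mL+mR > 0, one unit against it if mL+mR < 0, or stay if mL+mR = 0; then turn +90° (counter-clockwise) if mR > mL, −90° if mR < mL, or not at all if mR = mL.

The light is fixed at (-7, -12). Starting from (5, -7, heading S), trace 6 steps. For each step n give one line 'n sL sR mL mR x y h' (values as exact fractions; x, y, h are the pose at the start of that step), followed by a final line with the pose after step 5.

0 8/37 40/137 -932/5069 -2576/5069 5 -7 S
1 20/73 4/17 -122/1241 -632/1241 5 -6 W
2 40/193 8/49 -564/9457 -3504/9457 6 -6 N
3 5/29 10/53 -315/3074 -555/1537 6 -7 E
4 8/37 40/137 -932/5069 -2576/5069 5 -7 S
5 20/73 4/17 -122/1241 -632/1241 5 -6 W
final 6 -6 N

n=0: pose=(5,-7,S); sL=8/37, sR=40/137; mL=-932/5069, mR=-2576/5069; mL+mR=-3508/5069 → advance -1; mR−mL=-12/37 → turn -1·90°
n=1: pose=(5,-6,W); sL=20/73, sR=4/17; mL=-122/1241, mR=-632/1241; mL+mR=-754/1241 → advance -1; mR−mL=-30/73 → turn -1·90°
n=2: pose=(6,-6,N); sL=40/193, sR=8/49; mL=-564/9457, mR=-3504/9457; mL+mR=-4068/9457 → advance -1; mR−mL=-60/193 → turn -1·90°
n=3: pose=(6,-7,E); sL=5/29, sR=10/53; mL=-315/3074, mR=-555/1537; mL+mR=-1425/3074 → advance -1; mR−mL=-15/58 → turn -1·90°
n=4: pose=(5,-7,S); sL=8/37, sR=40/137; mL=-932/5069, mR=-2576/5069; mL+mR=-3508/5069 → advance -1; mR−mL=-12/37 → turn -1·90°
n=5: pose=(5,-6,W); sL=20/73, sR=4/17; mL=-122/1241, mR=-632/1241; mL+mR=-754/1241 → advance -1; mR−mL=-30/73 → turn -1·90°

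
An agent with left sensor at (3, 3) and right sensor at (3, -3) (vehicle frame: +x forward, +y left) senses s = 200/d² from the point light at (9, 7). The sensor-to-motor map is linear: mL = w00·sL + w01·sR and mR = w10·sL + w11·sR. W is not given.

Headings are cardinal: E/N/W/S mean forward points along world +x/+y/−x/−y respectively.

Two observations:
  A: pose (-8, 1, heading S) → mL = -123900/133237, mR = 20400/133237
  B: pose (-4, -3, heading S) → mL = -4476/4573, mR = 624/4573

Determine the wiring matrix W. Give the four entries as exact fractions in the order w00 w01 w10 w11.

obs A: pose=(-8,1,S) → sL=200/277, sR=200/481, mL=-123900/133237, mR=20400/133237
obs B: pose=(-4,-3,S) → sL=200/269, sR=8/17, mL=-4476/4573, mR=624/4573
sensor matrix S = [[200/277, 200/481], [200/269, 8/17]]; det S = 18662400/609292801
solve [mL_A; mL_B] = S·[w00; w01] and [mR_A; mR_B] = S·[w10; w11]:
  w00 = -1, w01 = -1/2, w10 = 1/2, w11 = -1/2

-1 -1/2 1/2 -1/2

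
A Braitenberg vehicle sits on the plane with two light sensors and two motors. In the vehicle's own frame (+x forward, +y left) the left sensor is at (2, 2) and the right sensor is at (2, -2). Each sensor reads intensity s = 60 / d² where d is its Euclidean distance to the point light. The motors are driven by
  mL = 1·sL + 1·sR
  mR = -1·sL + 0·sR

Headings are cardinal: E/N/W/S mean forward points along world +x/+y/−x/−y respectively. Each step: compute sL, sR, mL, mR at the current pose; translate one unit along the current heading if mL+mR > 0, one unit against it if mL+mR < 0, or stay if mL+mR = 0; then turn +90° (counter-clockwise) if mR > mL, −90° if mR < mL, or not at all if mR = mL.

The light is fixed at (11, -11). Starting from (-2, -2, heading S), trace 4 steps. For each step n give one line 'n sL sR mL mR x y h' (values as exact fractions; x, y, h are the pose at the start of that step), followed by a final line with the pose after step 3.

0 6/17 30/137 1332/2329 -6/17 -2 -2 S
1 20/87 12/65 2344/5655 -20/87 -2 -3 W
2 15/89 15/61 2250/5429 -15/89 -3 -3 N
3 12/53 60/193 5496/10229 -12/53 -3 -2 E
final -2 -2 S

n=0: pose=(-2,-2,S); sL=6/17, sR=30/137; mL=1332/2329, mR=-6/17; mL+mR=30/137 → advance +1; mR−mL=-2154/2329 → turn -1·90°
n=1: pose=(-2,-3,W); sL=20/87, sR=12/65; mL=2344/5655, mR=-20/87; mL+mR=12/65 → advance +1; mR−mL=-3644/5655 → turn -1·90°
n=2: pose=(-3,-3,N); sL=15/89, sR=15/61; mL=2250/5429, mR=-15/89; mL+mR=15/61 → advance +1; mR−mL=-3165/5429 → turn -1·90°
n=3: pose=(-3,-2,E); sL=12/53, sR=60/193; mL=5496/10229, mR=-12/53; mL+mR=60/193 → advance +1; mR−mL=-7812/10229 → turn -1·90°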